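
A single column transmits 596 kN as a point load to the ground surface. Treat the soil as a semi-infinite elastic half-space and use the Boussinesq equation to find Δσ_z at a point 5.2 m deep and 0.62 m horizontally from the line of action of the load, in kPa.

Δσ_z ≈ 10.2 kPa

Boussinesq vertical stress below a point load on an elastic half-space:
Δσ_z = 3P/(2πz²) · [1 + (r/z)²]^(−5/2)
r/z = 0.62/5.2 = 0.11923; [1+(r/z)²]^(−5/2) = 0.96533.
Δσ_z = 3×596/(2π×5.2²) × 0.96533 = 10.524 × 0.96533 = 10.16 kPa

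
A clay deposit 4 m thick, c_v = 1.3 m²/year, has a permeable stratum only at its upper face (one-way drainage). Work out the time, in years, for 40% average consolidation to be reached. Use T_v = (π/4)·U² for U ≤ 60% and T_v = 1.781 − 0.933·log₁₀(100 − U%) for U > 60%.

t ≈ 1.55 years

Drainage path length: H_d = H = 4 m (single drainage).
U ≤ 60%: T_v = (π/4)·U² = (π/4)×0.4² = 0.12566.
t = T_v·H_d²/c_v = 0.12566×4²/1.3 = 1.547 years.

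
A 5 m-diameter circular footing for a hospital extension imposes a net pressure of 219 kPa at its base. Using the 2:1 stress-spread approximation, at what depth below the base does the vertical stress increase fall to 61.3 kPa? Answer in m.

z ≈ 4.45 m

2:1 spreading — at depth z the loaded area has grown by z in each plan dimension:
qD²/(D+z)² = Δσ_z ⇒ z = D(√(q/Δσ_z) − 1) = 5×(√(219/61.3) − 1) = 4.451 m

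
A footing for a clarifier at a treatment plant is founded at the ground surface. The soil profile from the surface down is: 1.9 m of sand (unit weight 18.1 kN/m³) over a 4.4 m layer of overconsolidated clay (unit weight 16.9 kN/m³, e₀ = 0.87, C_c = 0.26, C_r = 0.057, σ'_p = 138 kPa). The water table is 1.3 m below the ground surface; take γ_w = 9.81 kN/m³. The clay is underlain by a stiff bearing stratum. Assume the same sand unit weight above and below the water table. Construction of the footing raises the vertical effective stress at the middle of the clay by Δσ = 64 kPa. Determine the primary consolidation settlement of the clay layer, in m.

S_c ≈ 0.0522 m

Mid-depth of clay below the ground surface: z = 1.9 + 4.4/2 = 4.1 m.
Total vertical stress at mid-clay: σ_v = 18.1×1.9 + 16.9×2.2 = 71.57 kPa.
Pore pressure: u = 9.81×(4.1 − 1.3) = 27.468 kPa.
Initial effective stress: σ'_0 = σ_v − u = 71.57 − 27.468 = 44.102 kPa.
Final effective stress: σ'_f = 44.102 + 64 = 108.1 kPa.
σ'_f = 108.1 ≤ σ'_p = 138 kPa, so the clay remains overconsolidated and only the recompression index applies:
S_c = C_r·H/(1+e₀)·log₁₀(σ'_f/σ'_0) = 0.057×4.4/1.87×log₁₀(108.1/44.102)
    = 0.13412 × 0.38937 = 0.05222 m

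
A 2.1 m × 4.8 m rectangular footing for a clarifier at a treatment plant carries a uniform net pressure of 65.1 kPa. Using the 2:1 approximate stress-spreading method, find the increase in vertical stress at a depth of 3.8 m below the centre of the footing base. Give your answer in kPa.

Δσ_z ≈ 12.9 kPa

By the 2:1 method the load spreads at 1 horizontal : 2 vertical, so at depth z the loaded area has grown by z in each plan dimension:
Δσ = qBL/((B+z)(L+z)) = 65.1×2.1×4.8/((2.1+3.8)(4.8+3.8)) = 12.933 kPa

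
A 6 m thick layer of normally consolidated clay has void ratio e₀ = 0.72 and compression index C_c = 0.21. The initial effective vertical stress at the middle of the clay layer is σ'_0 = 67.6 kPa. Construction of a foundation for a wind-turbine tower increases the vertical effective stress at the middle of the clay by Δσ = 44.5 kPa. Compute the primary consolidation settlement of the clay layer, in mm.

Final effective stress: σ'_f = σ'_0 + Δσ = 67.6 + 44.5 = 112.1 kPa.
Normally consolidated clay, so the full stress increment lies on the virgin compression line:
S_c = C_c·H/(1+e₀)·log₁₀(σ'_f/σ'_0) = 0.21×6/(1+0.72)×log₁₀(112.1/67.6)
    = 0.73256 × 0.21966 = 0.1609 m

S_c ≈ 161 mm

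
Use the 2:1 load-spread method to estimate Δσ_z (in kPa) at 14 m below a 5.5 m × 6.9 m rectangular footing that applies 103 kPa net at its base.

By the 2:1 method the load spreads at 1 horizontal : 2 vertical, so at depth z the loaded area has grown by z in each plan dimension:
Δσ = qBL/((B+z)(L+z)) = 103×5.5×6.9/((5.5+14)(6.9+14)) = 9.5911 kPa

Δσ_z ≈ 9.59 kPa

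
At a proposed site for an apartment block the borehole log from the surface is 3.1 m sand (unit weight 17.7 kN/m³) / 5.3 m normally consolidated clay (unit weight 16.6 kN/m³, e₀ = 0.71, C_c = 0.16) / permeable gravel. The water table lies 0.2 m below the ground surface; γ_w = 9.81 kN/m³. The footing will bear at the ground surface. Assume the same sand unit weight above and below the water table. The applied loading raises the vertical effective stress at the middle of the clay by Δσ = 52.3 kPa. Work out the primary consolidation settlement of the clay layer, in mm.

S_c ≈ 168 mm

Mid-depth of clay below the ground surface: z = 3.1 + 5.3/2 = 5.75 m.
Total vertical stress at mid-clay: σ_v = 17.7×3.1 + 16.6×2.65 = 98.86 kPa.
Pore pressure: u = 9.81×(5.75 − 0.2) = 54.446 kPa.
Initial effective stress: σ'_0 = σ_v − u = 98.86 − 54.446 = 44.414 kPa.
Final effective stress: σ'_f = σ'_0 + Δσ = 44.414 + 52.3 = 96.714 kPa.
Normally consolidated clay, so the full stress increment lies on the virgin compression line:
S_c = C_c·H/(1+e₀)·log₁₀(σ'_f/σ'_0) = 0.16×5.3/(1+0.71)×log₁₀(96.714/44.414)
    = 0.49591 × 0.33797 = 0.1676 m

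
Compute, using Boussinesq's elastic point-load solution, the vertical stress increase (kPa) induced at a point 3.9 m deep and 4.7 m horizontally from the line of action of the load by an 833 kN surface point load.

Boussinesq vertical stress below a point load on an elastic half-space:
Δσ_z = 3P/(2πz²) · [1 + (r/z)²]^(−5/2)
r/z = 4.7/3.9 = 1.2051; [1+(r/z)²]^(−5/2) = 0.10618.
Δσ_z = 3×833/(2π×3.9²) × 0.10618 = 26.149 × 0.10618 = 2.777 kPa

Δσ_z ≈ 2.78 kPa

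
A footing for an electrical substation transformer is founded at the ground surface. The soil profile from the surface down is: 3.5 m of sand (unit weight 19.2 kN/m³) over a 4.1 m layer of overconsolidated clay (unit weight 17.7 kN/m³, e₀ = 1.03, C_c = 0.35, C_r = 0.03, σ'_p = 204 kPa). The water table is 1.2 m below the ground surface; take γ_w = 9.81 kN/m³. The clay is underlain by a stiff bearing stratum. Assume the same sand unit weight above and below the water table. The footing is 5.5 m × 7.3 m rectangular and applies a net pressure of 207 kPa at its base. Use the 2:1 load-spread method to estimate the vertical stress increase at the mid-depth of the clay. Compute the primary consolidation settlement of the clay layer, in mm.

Mid-depth of clay below the ground surface: z = 3.5 + 4.1/2 = 5.55 m.
Total vertical stress at mid-clay: σ_v = 19.2×3.5 + 17.7×2.05 = 103.48 kPa.
Pore pressure: u = 9.81×(5.55 − 1.2) = 42.673 kPa.
Initial effective stress: σ'_0 = σ_v − u = 103.48 − 42.673 = 60.807 kPa.
Stress increase at mid-clay by the 2:1 spreading method:
Δσ = qBL/((B+z)(L+z)) = 207×5.5×7.3/((5.5+5.55)(7.3+5.55)) = 58.532 kPa
Final effective stress: σ'_f = 60.807 + 58.532 = 119.34 kPa.
σ'_f = 119.34 ≤ σ'_p = 204 kPa, so the clay remains overconsolidated and only the recompression index applies:
S_c = C_r·H/(1+e₀)·log₁₀(σ'_f/σ'_0) = 0.03×4.1/2.03×log₁₀(119.34/60.807)
    = 0.060591 × 0.29283 = 0.01774 m

S_c ≈ 17.7 mm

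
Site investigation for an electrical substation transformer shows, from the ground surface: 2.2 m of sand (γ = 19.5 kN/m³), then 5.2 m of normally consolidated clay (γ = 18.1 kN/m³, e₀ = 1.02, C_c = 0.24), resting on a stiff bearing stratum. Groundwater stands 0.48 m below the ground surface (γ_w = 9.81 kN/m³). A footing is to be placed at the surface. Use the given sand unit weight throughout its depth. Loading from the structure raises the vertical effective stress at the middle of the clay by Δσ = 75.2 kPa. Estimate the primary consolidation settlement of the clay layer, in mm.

Mid-depth of clay below the ground surface: z = 2.2 + 5.2/2 = 4.8 m.
Total vertical stress at mid-clay: σ_v = 19.5×2.2 + 18.1×2.6 = 89.96 kPa.
Pore pressure: u = 9.81×(4.8 − 0.48) = 42.379 kPa.
Initial effective stress: σ'_0 = σ_v − u = 89.96 − 42.379 = 47.581 kPa.
Final effective stress: σ'_f = σ'_0 + Δσ = 47.581 + 75.2 = 122.78 kPa.
Normally consolidated clay, so the full stress increment lies on the virgin compression line:
S_c = C_c·H/(1+e₀)·log₁₀(σ'_f/σ'_0) = 0.24×5.2/(1+1.02)×log₁₀(122.78/47.581)
    = 0.61782 × 0.41169 = 0.2544 m

S_c ≈ 254 mm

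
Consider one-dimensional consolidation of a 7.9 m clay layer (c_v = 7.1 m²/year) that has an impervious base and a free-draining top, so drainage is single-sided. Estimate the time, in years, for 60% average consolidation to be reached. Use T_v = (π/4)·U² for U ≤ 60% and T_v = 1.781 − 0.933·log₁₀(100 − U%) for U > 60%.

t ≈ 2.49 years

Drainage path length: H_d = H = 7.9 m (single drainage).
U ≤ 60%: T_v = (π/4)·U² = (π/4)×0.6² = 0.28274.
t = T_v·H_d²/c_v = 0.28274×7.9²/7.1 = 2.485 years.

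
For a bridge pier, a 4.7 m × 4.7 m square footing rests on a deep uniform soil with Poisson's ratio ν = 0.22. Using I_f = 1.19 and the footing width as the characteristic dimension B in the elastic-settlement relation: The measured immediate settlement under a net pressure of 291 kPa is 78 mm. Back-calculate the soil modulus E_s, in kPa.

S_e = q·B·(1−ν²)/E_s · I_f  ⇒  E_s = q·B·(1−ν²)·I_f / S_e.
E_s = 291 × 4.7 × 0.9516 × 1.19 / 0.078 = 19860 kPa

E_s ≈ 19900 kPa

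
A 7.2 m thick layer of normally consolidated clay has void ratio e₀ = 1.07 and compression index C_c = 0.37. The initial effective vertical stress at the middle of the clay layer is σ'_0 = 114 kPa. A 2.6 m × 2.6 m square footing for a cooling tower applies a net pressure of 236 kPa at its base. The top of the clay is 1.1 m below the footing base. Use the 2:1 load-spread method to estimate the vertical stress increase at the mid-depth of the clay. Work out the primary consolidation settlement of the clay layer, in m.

Mid-depth of clay below the footing base: z = 1.1 + 7.2/2 = 4.7 m.
Stress increase at mid-clay by the 2:1 spreading method:
Δσ = qBL/((B+z)(L+z)) = 236×2.6×2.6/((2.6+4.7)(2.6+4.7)) = 29.937 kPa
Final effective stress: σ'_f = σ'_0 + Δσ = 114 + 29.937 = 143.94 kPa.
Normally consolidated clay, so the full stress increment lies on the virgin compression line:
S_c = C_c·H/(1+e₀)·log₁₀(σ'_f/σ'_0) = 0.37×7.2/(1+1.07)×log₁₀(143.94/114)
    = 1.287 × 0.10128 = 0.1303 m

S_c ≈ 0.13 m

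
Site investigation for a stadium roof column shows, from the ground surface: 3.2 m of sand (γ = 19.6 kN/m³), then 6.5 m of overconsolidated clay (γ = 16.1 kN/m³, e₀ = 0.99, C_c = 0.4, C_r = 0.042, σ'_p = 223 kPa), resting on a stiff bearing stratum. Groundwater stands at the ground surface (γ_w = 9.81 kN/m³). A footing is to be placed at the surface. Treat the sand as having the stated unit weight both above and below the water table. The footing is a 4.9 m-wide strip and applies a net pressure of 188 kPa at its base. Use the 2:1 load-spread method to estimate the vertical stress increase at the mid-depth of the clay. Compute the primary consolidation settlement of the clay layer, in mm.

Mid-depth of clay below the ground surface: z = 3.2 + 6.5/2 = 6.45 m.
Total vertical stress at mid-clay: σ_v = 19.6×3.2 + 16.1×3.25 = 115.05 kPa.
Pore pressure: u = 9.81×(6.45 − 0) = 63.275 kPa.
Initial effective stress: σ'_0 = σ_v − u = 115.05 − 63.275 = 51.775 kPa.
Stress increase at mid-clay by the 2:1 spreading method:
Δσ = qB/(B+z) = 188×4.9/(4.9+6.45) = 81.163 kPa
Final effective stress: σ'_f = 51.775 + 81.163 = 132.94 kPa.
σ'_f = 132.94 ≤ σ'_p = 223 kPa, so the clay remains overconsolidated and only the recompression index applies:
S_c = C_r·H/(1+e₀)·log₁₀(σ'_f/σ'_0) = 0.042×6.5/1.99×log₁₀(132.94/51.775)
    = 0.13718 × 0.40954 = 0.05618 m

S_c ≈ 56.2 mm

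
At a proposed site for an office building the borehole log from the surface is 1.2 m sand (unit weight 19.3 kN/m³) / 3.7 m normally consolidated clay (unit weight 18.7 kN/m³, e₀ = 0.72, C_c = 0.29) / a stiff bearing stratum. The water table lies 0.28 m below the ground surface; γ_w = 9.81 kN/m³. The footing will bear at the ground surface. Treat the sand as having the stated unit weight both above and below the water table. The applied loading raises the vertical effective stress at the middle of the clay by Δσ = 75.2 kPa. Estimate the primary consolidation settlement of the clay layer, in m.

S_c ≈ 0.336 m

Mid-depth of clay below the ground surface: z = 1.2 + 3.7/2 = 3.05 m.
Total vertical stress at mid-clay: σ_v = 19.3×1.2 + 18.7×1.85 = 57.755 kPa.
Pore pressure: u = 9.81×(3.05 − 0.28) = 27.174 kPa.
Initial effective stress: σ'_0 = σ_v − u = 57.755 − 27.174 = 30.581 kPa.
Final effective stress: σ'_f = σ'_0 + Δσ = 30.581 + 75.2 = 105.78 kPa.
Normally consolidated clay, so the full stress increment lies on the virgin compression line:
S_c = C_c·H/(1+e₀)·log₁₀(σ'_f/σ'_0) = 0.29×3.7/(1+0.72)×log₁₀(105.78/30.581)
    = 0.62384 × 0.53895 = 0.3362 m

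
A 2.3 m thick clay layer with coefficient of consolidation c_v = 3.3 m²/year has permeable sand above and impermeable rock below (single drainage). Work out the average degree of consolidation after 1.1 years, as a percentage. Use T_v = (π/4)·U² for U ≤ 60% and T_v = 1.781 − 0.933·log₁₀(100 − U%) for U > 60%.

U ≈ 85.1 %

Drainage path length: H_d = H = 2.3 m (single drainage).
T_v = c_v·t/H_d² = 3.3×1.1/2.3² = 0.6862.
T_v = 0.6862 corresponds to the U > 60% branch:
U = 1 − 10^((1.781 − T_v)/0.933)/100 = 0.8509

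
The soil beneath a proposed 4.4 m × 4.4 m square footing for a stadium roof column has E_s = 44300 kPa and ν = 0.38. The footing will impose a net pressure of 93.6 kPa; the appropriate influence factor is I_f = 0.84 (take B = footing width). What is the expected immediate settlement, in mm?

S_e ≈ 6.68 mm

Immediate (elastic) settlement: S_e = q·B·(1−ν²)/E_s · I_f.
S_e = 93.6 × 4.4 × (1 − 0.38²) / 44300 × 0.84
    = 93.6 × 4.4 × 0.8556 / 44300 × 0.84
    = 0.006682 m = 6.682 mm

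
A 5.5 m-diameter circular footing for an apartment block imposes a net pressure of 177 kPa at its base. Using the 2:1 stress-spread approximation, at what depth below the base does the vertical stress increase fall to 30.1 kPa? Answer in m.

2:1 spreading — at depth z the loaded area has grown by z in each plan dimension:
qD²/(D+z)² = Δσ_z ⇒ z = D(√(q/Δσ_z) − 1) = 5.5×(√(177/30.1) − 1) = 7.837 m

z ≈ 7.84 m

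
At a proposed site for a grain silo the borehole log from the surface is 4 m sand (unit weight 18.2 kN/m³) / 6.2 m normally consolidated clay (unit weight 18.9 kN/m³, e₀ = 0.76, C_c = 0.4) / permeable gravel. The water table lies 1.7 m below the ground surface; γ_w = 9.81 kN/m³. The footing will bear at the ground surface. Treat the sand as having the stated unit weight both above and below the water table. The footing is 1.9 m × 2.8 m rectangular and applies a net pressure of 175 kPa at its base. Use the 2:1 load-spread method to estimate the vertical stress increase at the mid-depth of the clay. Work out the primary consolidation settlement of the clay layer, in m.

Mid-depth of clay below the ground surface: z = 4 + 6.2/2 = 7.1 m.
Total vertical stress at mid-clay: σ_v = 18.2×4 + 18.9×3.1 = 131.39 kPa.
Pore pressure: u = 9.81×(7.1 − 1.7) = 52.974 kPa.
Initial effective stress: σ'_0 = σ_v − u = 131.39 − 52.974 = 78.416 kPa.
Stress increase at mid-clay by the 2:1 spreading method:
Δσ = qBL/((B+z)(L+z)) = 175×1.9×2.8/((1.9+7.1)(2.8+7.1)) = 10.449 kPa
Final effective stress: σ'_f = σ'_0 + Δσ = 78.416 + 10.449 = 88.865 kPa.
Normally consolidated clay, so the full stress increment lies on the virgin compression line:
S_c = C_c·H/(1+e₀)·log₁₀(σ'_f/σ'_0) = 0.4×6.2/(1+0.76)×log₁₀(88.865/78.416)
    = 1.4091 × 0.054326 = 0.07655 m

S_c ≈ 0.0766 m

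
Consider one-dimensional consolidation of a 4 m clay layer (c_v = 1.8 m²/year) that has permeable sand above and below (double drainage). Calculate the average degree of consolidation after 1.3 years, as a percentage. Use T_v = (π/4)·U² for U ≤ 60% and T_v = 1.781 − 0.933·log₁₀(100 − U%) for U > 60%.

Drainage path length: H_d = H/2 = 2 m (double drainage).
T_v = c_v·t/H_d² = 1.8×1.3/2² = 0.585.
T_v = 0.585 corresponds to the U > 60% branch:
U = 1 − 10^((1.781 − T_v)/0.933)/100 = 0.8086

U ≈ 80.9 %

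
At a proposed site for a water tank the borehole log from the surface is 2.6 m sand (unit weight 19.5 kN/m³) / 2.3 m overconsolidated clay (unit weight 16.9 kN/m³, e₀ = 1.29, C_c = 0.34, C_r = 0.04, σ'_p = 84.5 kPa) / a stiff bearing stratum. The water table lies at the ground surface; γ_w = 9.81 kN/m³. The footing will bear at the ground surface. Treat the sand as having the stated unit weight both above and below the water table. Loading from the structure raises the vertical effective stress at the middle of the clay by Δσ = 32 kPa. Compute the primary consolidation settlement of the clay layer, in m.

S_c ≈ 0.0117 m

Mid-depth of clay below the ground surface: z = 2.6 + 2.3/2 = 3.75 m.
Total vertical stress at mid-clay: σ_v = 19.5×2.6 + 16.9×1.15 = 70.135 kPa.
Pore pressure: u = 9.81×(3.75 − 0) = 36.788 kPa.
Initial effective stress: σ'_0 = σ_v − u = 70.135 − 36.788 = 33.347 kPa.
Final effective stress: σ'_f = 33.347 + 32 = 65.347 kPa.
σ'_f = 65.347 ≤ σ'_p = 84.5 kPa, so the clay remains overconsolidated and only the recompression index applies:
S_c = C_r·H/(1+e₀)·log₁₀(σ'_f/σ'_0) = 0.04×2.3/2.29×log₁₀(65.347/33.347)
    = 0.040176 × 0.29217 = 0.01174 m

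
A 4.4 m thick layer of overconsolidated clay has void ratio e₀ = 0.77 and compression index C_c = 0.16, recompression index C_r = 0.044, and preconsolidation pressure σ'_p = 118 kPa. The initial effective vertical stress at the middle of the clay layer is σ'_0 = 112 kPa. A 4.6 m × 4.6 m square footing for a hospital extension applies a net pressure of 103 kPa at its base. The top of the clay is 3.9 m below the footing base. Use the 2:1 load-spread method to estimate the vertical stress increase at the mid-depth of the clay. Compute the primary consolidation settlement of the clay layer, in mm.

Mid-depth of clay below the footing base: z = 3.9 + 4.4/2 = 6.1 m.
Stress increase at mid-clay by the 2:1 spreading method:
Δσ = qBL/((B+z)(L+z)) = 103×4.6×4.6/((4.6+6.1)(4.6+6.1)) = 19.036 kPa
Final effective stress: σ'_f = 112 + 19.036 = 131.04 kPa.
σ'_f = 131.04 > σ'_p = 118 kPa, so the stress path crosses the preconsolidation pressure — recompression up to σ'_p, then virgin compression beyond:
S_c = H/(1+e₀)·[C_r·log₁₀(σ'_p/σ'_0) + C_c·log₁₀(σ'_f/σ'_p)]
    = 4.4/1.77 × [0.044×log₁₀(118/112) + 0.16×log₁₀(131.04/118)]
    = 2.4859 × [0.00099722 + 0.0072835] = 0.02059 m

S_c ≈ 20.6 mm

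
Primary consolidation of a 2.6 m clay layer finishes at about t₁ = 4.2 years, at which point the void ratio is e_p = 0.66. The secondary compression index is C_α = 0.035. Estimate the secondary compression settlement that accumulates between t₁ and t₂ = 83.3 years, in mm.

Secondary compression: S_s = C_α·H/(1+e_p)·log₁₀(t₂/t₁)
S_s = 0.035×2.6/(1+0.66)×log₁₀(83.3/4.2)
    = 0.05482 × 1.297 = 0.07112 m

S_s ≈ 71.1 mm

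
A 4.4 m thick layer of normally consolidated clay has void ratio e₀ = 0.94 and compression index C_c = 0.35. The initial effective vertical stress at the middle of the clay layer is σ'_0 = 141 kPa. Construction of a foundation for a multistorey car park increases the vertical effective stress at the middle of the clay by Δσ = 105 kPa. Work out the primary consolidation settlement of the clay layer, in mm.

Final effective stress: σ'_f = σ'_0 + Δσ = 141 + 105 = 246 kPa.
Normally consolidated clay, so the full stress increment lies on the virgin compression line:
S_c = C_c·H/(1+e₀)·log₁₀(σ'_f/σ'_0) = 0.35×4.4/(1+0.94)×log₁₀(246/141)
    = 0.79381 × 0.24172 = 0.1919 m

S_c ≈ 192 mm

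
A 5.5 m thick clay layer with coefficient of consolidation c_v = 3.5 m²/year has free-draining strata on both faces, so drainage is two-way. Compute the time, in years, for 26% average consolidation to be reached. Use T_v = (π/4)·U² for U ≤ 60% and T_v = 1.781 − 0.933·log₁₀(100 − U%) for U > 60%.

t ≈ 0.115 years

Drainage path length: H_d = H/2 = 2.75 m (double drainage).
U ≤ 60%: T_v = (π/4)·U² = (π/4)×0.26² = 0.053093.
t = T_v·H_d²/c_v = 0.053093×2.75²/3.5 = 0.1147 years.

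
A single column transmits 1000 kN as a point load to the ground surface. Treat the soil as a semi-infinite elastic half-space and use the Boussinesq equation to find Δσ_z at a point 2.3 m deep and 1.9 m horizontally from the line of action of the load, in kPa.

Δσ_z ≈ 24.6 kPa

Boussinesq vertical stress below a point load on an elastic half-space:
Δσ_z = 3P/(2πz²) · [1 + (r/z)²]^(−5/2)
r/z = 1.9/2.3 = 0.82609; [1+(r/z)²]^(−5/2) = 0.27237.
Δσ_z = 3×1000/(2π×2.3²) × 0.27237 = 90.258 × 0.27237 = 24.58 kPa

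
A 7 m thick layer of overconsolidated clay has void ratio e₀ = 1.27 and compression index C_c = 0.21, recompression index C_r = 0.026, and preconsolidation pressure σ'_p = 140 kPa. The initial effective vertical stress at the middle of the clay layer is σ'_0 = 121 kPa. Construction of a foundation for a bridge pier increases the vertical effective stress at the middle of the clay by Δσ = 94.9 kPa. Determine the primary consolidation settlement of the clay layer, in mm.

Final effective stress: σ'_f = 121 + 94.9 = 215.9 kPa.
σ'_f = 215.9 > σ'_p = 140 kPa, so the stress path crosses the preconsolidation pressure — recompression up to σ'_p, then virgin compression beyond:
S_c = H/(1+e₀)·[C_r·log₁₀(σ'_p/σ'_0) + C_c·log₁₀(σ'_f/σ'_p)]
    = 7/2.27 × [0.026×log₁₀(140/121) + 0.21×log₁₀(215.9/140)]
    = 3.0837 × [0.0016469 + 0.039506] = 0.1269 m

S_c ≈ 127 mm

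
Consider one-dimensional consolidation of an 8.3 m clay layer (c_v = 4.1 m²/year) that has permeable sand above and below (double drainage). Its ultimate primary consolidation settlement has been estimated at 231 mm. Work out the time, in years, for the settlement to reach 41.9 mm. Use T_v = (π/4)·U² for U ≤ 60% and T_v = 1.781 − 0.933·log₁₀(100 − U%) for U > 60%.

t ≈ 0.109 years

Drainage path length: H_d = H/2 = 4.15 m (double drainage).
U = S(t)/S_ult = 41.9/231 = 0.1814.
U ≤ 60%: T_v = (π/4)·U² = (π/4)×0.18139² = 0.02584.
t = T_v·H_d²/c_v = 0.02584×4.15²/4.1 = 0.1085 years.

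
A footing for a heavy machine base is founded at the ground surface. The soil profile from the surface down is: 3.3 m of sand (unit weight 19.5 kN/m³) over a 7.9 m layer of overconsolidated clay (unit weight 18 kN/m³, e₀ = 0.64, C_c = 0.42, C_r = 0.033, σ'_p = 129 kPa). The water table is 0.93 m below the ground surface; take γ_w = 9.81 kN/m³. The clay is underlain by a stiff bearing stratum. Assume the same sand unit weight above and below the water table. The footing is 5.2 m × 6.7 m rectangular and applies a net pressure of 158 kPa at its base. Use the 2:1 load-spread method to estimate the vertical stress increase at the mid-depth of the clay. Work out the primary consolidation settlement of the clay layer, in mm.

Mid-depth of clay below the ground surface: z = 3.3 + 7.9/2 = 7.25 m.
Total vertical stress at mid-clay: σ_v = 19.5×3.3 + 18×3.95 = 135.45 kPa.
Pore pressure: u = 9.81×(7.25 − 0.93) = 61.999 kPa.
Initial effective stress: σ'_0 = σ_v − u = 135.45 − 61.999 = 73.451 kPa.
Stress increase at mid-clay by the 2:1 spreading method:
Δσ = qBL/((B+z)(L+z)) = 158×5.2×6.7/((5.2+7.25)(6.7+7.25)) = 31.695 kPa
Final effective stress: σ'_f = 73.451 + 31.695 = 105.15 kPa.
σ'_f = 105.15 ≤ σ'_p = 129 kPa, so the clay remains overconsolidated and only the recompression index applies:
S_c = C_r·H/(1+e₀)·log₁₀(σ'_f/σ'_0) = 0.033×7.9/1.64×log₁₀(105.15/73.451)
    = 0.15896 × 0.15581 = 0.02477 m

S_c ≈ 24.8 mm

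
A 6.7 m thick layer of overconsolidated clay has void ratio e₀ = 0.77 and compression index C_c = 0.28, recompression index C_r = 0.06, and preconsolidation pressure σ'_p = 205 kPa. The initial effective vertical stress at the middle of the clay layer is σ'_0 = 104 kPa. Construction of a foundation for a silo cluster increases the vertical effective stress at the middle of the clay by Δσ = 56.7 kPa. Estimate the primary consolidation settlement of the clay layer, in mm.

S_c ≈ 42.9 mm

Final effective stress: σ'_f = 104 + 56.7 = 160.7 kPa.
σ'_f = 160.7 ≤ σ'_p = 205 kPa, so the clay remains overconsolidated and only the recompression index applies:
S_c = C_r·H/(1+e₀)·log₁₀(σ'_f/σ'_0) = 0.06×6.7/1.77×log₁₀(160.7/104)
    = 0.22712 × 0.18898 = 0.04292 m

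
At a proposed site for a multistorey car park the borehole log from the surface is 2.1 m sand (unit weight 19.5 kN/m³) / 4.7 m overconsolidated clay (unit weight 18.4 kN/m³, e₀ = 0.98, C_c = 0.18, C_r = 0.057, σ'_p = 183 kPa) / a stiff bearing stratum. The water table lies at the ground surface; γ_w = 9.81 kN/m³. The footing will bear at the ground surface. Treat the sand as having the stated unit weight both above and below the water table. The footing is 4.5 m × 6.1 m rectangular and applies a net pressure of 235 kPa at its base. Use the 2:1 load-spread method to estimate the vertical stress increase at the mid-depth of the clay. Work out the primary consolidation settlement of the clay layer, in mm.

Mid-depth of clay below the ground surface: z = 2.1 + 4.7/2 = 4.45 m.
Total vertical stress at mid-clay: σ_v = 19.5×2.1 + 18.4×2.35 = 84.19 kPa.
Pore pressure: u = 9.81×(4.45 − 0) = 43.655 kPa.
Initial effective stress: σ'_0 = σ_v − u = 84.19 − 43.655 = 40.535 kPa.
Stress increase at mid-clay by the 2:1 spreading method:
Δσ = qBL/((B+z)(L+z)) = 235×4.5×6.1/((4.5+4.45)(6.1+4.45)) = 68.318 kPa
Final effective stress: σ'_f = 40.535 + 68.318 = 108.85 kPa.
σ'_f = 108.85 ≤ σ'_p = 183 kPa, so the clay remains overconsolidated and only the recompression index applies:
S_c = C_r·H/(1+e₀)·log₁₀(σ'_f/σ'_0) = 0.057×4.7/1.98×log₁₀(108.85/40.535)
    = 0.1353 × 0.429 = 0.05804 m

S_c ≈ 58 mm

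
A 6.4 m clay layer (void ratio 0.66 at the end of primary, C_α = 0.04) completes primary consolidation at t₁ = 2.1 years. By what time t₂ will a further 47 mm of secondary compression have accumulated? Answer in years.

S_s = C_α·H/(1+e_p)·log₁₀(t₂/t₁) ⇒ log₁₀(t₂/t₁) = S_s·(1+e_p)/(C_α·H).
log₁₀(t₂/t₁) = 0.047 × (1+0.66) / (0.04×6.4) = 0.3048
t₂ = t₁ × 10^0.3048 = 2.1 × 2.017 = 4.236 years

t₂ ≈ 4.24 years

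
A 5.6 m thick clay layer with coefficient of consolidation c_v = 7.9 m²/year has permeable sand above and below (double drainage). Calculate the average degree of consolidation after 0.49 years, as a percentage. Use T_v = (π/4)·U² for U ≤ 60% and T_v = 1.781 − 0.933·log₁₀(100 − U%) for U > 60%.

Drainage path length: H_d = H/2 = 2.8 m (double drainage).
T_v = c_v·t/H_d² = 7.9×0.49/2.8² = 0.49375.
T_v = 0.49375 corresponds to the U > 60% branch:
U = 1 − 10^((1.781 − T_v)/0.933)/100 = 0.7603

U ≈ 76 %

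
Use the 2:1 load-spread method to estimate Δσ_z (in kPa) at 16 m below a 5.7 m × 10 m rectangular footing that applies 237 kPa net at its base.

Δσ_z ≈ 23.9 kPa

By the 2:1 method the load spreads at 1 horizontal : 2 vertical, so at depth z the loaded area has grown by z in each plan dimension:
Δσ = qBL/((B+z)(L+z)) = 237×5.7×10/((5.7+16)(10+16)) = 23.944 kPa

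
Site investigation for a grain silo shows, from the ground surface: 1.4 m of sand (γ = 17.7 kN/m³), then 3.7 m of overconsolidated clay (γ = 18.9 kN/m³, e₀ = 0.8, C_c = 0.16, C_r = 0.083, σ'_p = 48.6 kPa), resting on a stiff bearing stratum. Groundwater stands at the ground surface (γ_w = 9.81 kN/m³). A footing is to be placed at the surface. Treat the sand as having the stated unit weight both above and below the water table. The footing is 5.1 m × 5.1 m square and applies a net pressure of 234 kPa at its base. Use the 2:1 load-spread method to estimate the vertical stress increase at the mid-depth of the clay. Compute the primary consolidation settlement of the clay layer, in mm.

S_c ≈ 164 mm

Mid-depth of clay below the ground surface: z = 1.4 + 3.7/2 = 3.25 m.
Total vertical stress at mid-clay: σ_v = 17.7×1.4 + 18.9×1.85 = 59.745 kPa.
Pore pressure: u = 9.81×(3.25 − 0) = 31.883 kPa.
Initial effective stress: σ'_0 = σ_v − u = 59.745 − 31.883 = 27.862 kPa.
Stress increase at mid-clay by the 2:1 spreading method:
Δσ = qBL/((B+z)(L+z)) = 234×5.1×5.1/((5.1+3.25)(5.1+3.25)) = 87.294 kPa
Final effective stress: σ'_f = 27.862 + 87.294 = 115.16 kPa.
σ'_f = 115.16 > σ'_p = 48.6 kPa, so the stress path crosses the preconsolidation pressure — recompression up to σ'_p, then virgin compression beyond:
S_c = H/(1+e₀)·[C_r·log₁₀(σ'_p/σ'_0) + C_c·log₁₀(σ'_f/σ'_p)]
    = 3.7/1.8 × [0.083×log₁₀(48.6/27.862) + 0.16×log₁₀(115.16/48.6)]
    = 2.0556 × [0.020055 + 0.059946] = 0.1645 m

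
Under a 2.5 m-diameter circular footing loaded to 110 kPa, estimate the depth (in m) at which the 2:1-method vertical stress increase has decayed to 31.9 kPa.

z ≈ 2.14 m

2:1 spreading — at depth z the loaded area has grown by z in each plan dimension:
qD²/(D+z)² = Δσ_z ⇒ z = D(√(q/Δσ_z) − 1) = 2.5×(√(110/31.9) − 1) = 2.142 m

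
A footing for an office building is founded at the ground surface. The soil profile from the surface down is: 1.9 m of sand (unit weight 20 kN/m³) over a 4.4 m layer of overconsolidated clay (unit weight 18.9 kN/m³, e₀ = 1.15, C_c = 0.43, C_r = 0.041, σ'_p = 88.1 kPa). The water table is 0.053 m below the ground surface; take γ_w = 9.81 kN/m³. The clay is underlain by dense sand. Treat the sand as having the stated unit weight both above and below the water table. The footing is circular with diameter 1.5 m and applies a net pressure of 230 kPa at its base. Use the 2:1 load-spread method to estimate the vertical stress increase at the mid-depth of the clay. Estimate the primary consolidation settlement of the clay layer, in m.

S_c ≈ 0.0126 m

Mid-depth of clay below the ground surface: z = 1.9 + 4.4/2 = 4.1 m.
Total vertical stress at mid-clay: σ_v = 20×1.9 + 18.9×2.2 = 79.58 kPa.
Pore pressure: u = 9.81×(4.1 − 0.053) = 39.701 kPa.
Initial effective stress: σ'_0 = σ_v − u = 79.58 − 39.701 = 39.879 kPa.
Stress increase at mid-clay by the 2:1 spreading method:
Δσ ≈ qD²/(D+z)² = 230×1.5²/(1.5+4.1)² = 16.502 kPa
Final effective stress: σ'_f = 39.879 + 16.502 = 56.381 kPa.
σ'_f = 56.381 ≤ σ'_p = 88.1 kPa, so the clay remains overconsolidated and only the recompression index applies:
S_c = C_r·H/(1+e₀)·log₁₀(σ'_f/σ'_0) = 0.041×4.4/2.15×log₁₀(56.381/39.879)
    = 0.083907 × 0.15039 = 0.01262 m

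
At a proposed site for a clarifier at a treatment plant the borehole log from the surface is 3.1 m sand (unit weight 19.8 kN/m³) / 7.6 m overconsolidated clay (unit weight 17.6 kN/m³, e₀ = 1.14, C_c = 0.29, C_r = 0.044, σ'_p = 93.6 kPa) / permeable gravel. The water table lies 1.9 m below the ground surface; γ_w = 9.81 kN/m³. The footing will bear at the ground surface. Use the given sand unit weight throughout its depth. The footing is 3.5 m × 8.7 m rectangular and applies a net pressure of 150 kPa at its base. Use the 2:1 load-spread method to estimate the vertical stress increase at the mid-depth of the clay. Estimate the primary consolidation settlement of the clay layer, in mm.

Mid-depth of clay below the ground surface: z = 3.1 + 7.6/2 = 6.9 m.
Total vertical stress at mid-clay: σ_v = 19.8×3.1 + 17.6×3.8 = 128.26 kPa.
Pore pressure: u = 9.81×(6.9 − 1.9) = 49.05 kPa.
Initial effective stress: σ'_0 = σ_v − u = 128.26 − 49.05 = 79.21 kPa.
Stress increase at mid-clay by the 2:1 spreading method:
Δσ = qBL/((B+z)(L+z)) = 150×3.5×8.7/((3.5+6.9)(8.7+6.9)) = 28.153 kPa
Final effective stress: σ'_f = 79.21 + 28.153 = 107.36 kPa.
σ'_f = 107.36 > σ'_p = 93.6 kPa, so the stress path crosses the preconsolidation pressure — recompression up to σ'_p, then virgin compression beyond:
S_c = H/(1+e₀)·[C_r·log₁₀(σ'_p/σ'_0) + C_c·log₁₀(σ'_f/σ'_p)]
    = 7.6/2.14 × [0.044×log₁₀(93.6/79.21) + 0.29×log₁₀(107.36/93.6)]
    = 3.5514 × [0.0031898 + 0.017274] = 0.07268 m

S_c ≈ 72.7 mm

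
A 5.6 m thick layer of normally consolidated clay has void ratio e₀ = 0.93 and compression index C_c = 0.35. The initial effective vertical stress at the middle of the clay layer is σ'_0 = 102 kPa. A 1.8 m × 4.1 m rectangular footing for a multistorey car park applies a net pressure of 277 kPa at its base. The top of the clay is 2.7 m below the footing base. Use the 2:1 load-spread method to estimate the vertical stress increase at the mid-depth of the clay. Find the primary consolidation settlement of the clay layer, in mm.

Mid-depth of clay below the footing base: z = 2.7 + 5.6/2 = 5.5 m.
Stress increase at mid-clay by the 2:1 spreading method:
Δσ = qBL/((B+z)(L+z)) = 277×1.8×4.1/((1.8+5.5)(4.1+5.5)) = 29.17 kPa
Final effective stress: σ'_f = σ'_0 + Δσ = 102 + 29.17 = 131.17 kPa.
Normally consolidated clay, so the full stress increment lies on the virgin compression line:
S_c = C_c·H/(1+e₀)·log₁₀(σ'_f/σ'_0) = 0.35×5.6/(1+0.93)×log₁₀(131.17/102)
    = 1.0155 × 0.10923 = 0.1109 m

S_c ≈ 111 mm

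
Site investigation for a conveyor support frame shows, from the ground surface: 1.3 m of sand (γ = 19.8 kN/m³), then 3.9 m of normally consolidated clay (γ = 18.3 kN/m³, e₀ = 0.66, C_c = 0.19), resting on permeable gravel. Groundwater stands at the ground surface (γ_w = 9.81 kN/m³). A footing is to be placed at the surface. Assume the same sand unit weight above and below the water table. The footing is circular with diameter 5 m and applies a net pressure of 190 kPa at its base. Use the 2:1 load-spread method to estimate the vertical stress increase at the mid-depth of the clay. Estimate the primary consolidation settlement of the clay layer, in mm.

Mid-depth of clay below the ground surface: z = 1.3 + 3.9/2 = 3.25 m.
Total vertical stress at mid-clay: σ_v = 19.8×1.3 + 18.3×1.95 = 61.425 kPa.
Pore pressure: u = 9.81×(3.25 − 0) = 31.883 kPa.
Initial effective stress: σ'_0 = σ_v − u = 61.425 − 31.883 = 29.542 kPa.
Stress increase at mid-clay by the 2:1 spreading method:
Δσ ≈ qD²/(D+z)² = 190×5²/(5+3.25)² = 69.789 kPa
Final effective stress: σ'_f = σ'_0 + Δσ = 29.542 + 69.789 = 99.331 kPa.
Normally consolidated clay, so the full stress increment lies on the virgin compression line:
S_c = C_c·H/(1+e₀)·log₁₀(σ'_f/σ'_0) = 0.19×3.9/(1+0.66)×log₁₀(99.331/29.542)
    = 0.44639 × 0.52664 = 0.2351 m

S_c ≈ 235 mm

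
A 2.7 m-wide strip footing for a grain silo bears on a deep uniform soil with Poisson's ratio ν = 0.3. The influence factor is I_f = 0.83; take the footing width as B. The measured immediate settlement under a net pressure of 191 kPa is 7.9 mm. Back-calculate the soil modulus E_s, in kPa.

S_e = q·B·(1−ν²)/E_s · I_f  ⇒  E_s = q·B·(1−ν²)·I_f / S_e.
E_s = 191 × 2.7 × 0.91 × 0.83 / 0.0079 = 49300 kPa

E_s ≈ 49300 kPa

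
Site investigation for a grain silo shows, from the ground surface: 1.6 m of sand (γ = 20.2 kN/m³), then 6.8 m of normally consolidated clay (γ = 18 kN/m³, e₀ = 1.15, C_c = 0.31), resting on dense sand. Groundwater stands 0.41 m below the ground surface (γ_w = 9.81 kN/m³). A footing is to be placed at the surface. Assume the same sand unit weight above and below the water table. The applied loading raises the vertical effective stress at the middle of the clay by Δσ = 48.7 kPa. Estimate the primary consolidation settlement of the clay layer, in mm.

S_c ≈ 296 mm

Mid-depth of clay below the ground surface: z = 1.6 + 6.8/2 = 5 m.
Total vertical stress at mid-clay: σ_v = 20.2×1.6 + 18×3.4 = 93.52 kPa.
Pore pressure: u = 9.81×(5 − 0.41) = 45.028 kPa.
Initial effective stress: σ'_0 = σ_v − u = 93.52 − 45.028 = 48.492 kPa.
Final effective stress: σ'_f = σ'_0 + Δσ = 48.492 + 48.7 = 97.192 kPa.
Normally consolidated clay, so the full stress increment lies on the virgin compression line:
S_c = C_c·H/(1+e₀)·log₁₀(σ'_f/σ'_0) = 0.31×6.8/(1+1.15)×log₁₀(97.192/48.492)
    = 0.98047 × 0.30196 = 0.2961 m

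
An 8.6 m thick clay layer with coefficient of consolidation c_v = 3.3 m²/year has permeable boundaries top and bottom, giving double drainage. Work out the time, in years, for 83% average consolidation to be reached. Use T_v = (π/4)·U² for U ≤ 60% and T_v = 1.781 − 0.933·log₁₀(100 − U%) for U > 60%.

Drainage path length: H_d = H/2 = 4.3 m (double drainage).
U > 60%: T_v = 1.781 − 0.933·log₁₀(100 − 83) = 0.63299.
t = T_v·H_d²/c_v = 0.63299×4.3²/3.3 = 3.547 years.

t ≈ 3.55 years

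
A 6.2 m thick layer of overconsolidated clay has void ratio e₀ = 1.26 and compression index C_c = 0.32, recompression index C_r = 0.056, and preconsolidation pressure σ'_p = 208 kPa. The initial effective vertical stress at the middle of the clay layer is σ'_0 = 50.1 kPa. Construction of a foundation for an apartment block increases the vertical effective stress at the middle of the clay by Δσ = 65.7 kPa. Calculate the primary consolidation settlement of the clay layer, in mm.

Final effective stress: σ'_f = 50.1 + 65.7 = 115.8 kPa.
σ'_f = 115.8 ≤ σ'_p = 208 kPa, so the clay remains overconsolidated and only the recompression index applies:
S_c = C_r·H/(1+e₀)·log₁₀(σ'_f/σ'_0) = 0.056×6.2/2.26×log₁₀(115.8/50.1)
    = 0.15363 × 0.36387 = 0.0559 m

S_c ≈ 55.9 mm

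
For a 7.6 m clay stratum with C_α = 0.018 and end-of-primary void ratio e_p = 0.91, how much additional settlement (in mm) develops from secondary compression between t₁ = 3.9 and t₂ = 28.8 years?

S_s ≈ 62.2 mm

Secondary compression: S_s = C_α·H/(1+e_p)·log₁₀(t₂/t₁)
S_s = 0.018×7.6/(1+0.91)×log₁₀(28.8/3.9)
    = 0.07162 × 0.8683 = 0.06219 m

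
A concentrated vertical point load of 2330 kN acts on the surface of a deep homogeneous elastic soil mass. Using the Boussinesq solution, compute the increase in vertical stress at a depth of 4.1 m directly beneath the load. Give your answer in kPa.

Δσ_z ≈ 66.2 kPa

Boussinesq vertical stress below a point load on an elastic half-space:
Δσ_z = 3P/(2πz²) · [1 + (r/z)²]^(−5/2)
r/z = 0/4.1 = 0; [1+(r/z)²]^(−5/2) = 1.
Δσ_z = 3×2330/(2π×4.1²) × 1 = 66.18 × 1 = 66.18 kPa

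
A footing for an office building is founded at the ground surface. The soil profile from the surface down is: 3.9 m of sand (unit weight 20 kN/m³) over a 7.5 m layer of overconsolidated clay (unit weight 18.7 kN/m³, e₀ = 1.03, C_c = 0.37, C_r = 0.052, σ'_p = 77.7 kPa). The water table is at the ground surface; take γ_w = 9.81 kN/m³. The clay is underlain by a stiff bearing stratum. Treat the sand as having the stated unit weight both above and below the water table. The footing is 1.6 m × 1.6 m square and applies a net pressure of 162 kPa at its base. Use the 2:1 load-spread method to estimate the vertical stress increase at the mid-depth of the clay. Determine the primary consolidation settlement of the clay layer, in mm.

Mid-depth of clay below the ground surface: z = 3.9 + 7.5/2 = 7.65 m.
Total vertical stress at mid-clay: σ_v = 20×3.9 + 18.7×3.75 = 148.12 kPa.
Pore pressure: u = 9.81×(7.65 − 0) = 75.047 kPa.
Initial effective stress: σ'_0 = σ_v − u = 148.12 − 75.047 = 73.073 kPa.
Stress increase at mid-clay by the 2:1 spreading method:
Δσ = qBL/((B+z)(L+z)) = 162×1.6×1.6/((1.6+7.65)(1.6+7.65)) = 4.847 kPa
Final effective stress: σ'_f = 73.073 + 4.847 = 77.92 kPa.
σ'_f = 77.92 > σ'_p = 77.7 kPa, so the stress path crosses the preconsolidation pressure — recompression up to σ'_p, then virgin compression beyond:
S_c = H/(1+e₀)·[C_r·log₁₀(σ'_p/σ'_0) + C_c·log₁₀(σ'_f/σ'_p)]
    = 7.5/2.03 × [0.052×log₁₀(77.7/73.073) + 0.37×log₁₀(77.92/77.7)]
    = 3.6946 × [0.0013865 + 0.00045433] = 0.006801 m

S_c ≈ 6.8 mm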